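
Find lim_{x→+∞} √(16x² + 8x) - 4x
As x → +∞: multiply by the conjugate to get (8x)/(√(16x²+8x)+4x); the denominator ~ 8x, so the limit is 8/8 = 1.
Limit = 1.

Final answer: 1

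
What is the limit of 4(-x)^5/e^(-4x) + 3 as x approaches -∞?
The quotient is an ∞/∞ indeterminate form as x → -∞.
Compare growth rates of the dominant terms (exponentials ≫ polynomials ≫ logarithms), or apply L'Hôpital's rule; the quotient → 0.
Adding the constant: 0 + 3 = 3. Limit = 3.

Final answer: 3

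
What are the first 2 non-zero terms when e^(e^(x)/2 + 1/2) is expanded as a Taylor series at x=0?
e·x/2 + e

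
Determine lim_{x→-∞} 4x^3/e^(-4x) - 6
The quotient is an ∞/∞ indeterminate form as x → -∞.
Compare growth rates of the dominant terms (exponentials ≫ polynomials ≫ logarithms), or apply L'Hôpital's rule; the quotient → 0.
Adding the constant: 0 - 6 = -6. Limit = -6.

Final answer: -6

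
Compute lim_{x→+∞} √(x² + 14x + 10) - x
This is an ∞ − ∞ indeterminate form.
Multiply and divide by the conjugate √(x²+14x + 10) + x; the x² terms cancel, leaving (14x + 10)/(√(x²+14x + 10)+x) → 14/2 = 7.
Limit = 7.

Final answer: 7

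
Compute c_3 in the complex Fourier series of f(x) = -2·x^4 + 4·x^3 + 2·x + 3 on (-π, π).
Compute the real Fourier coefficients first: a_3 = -32/27 + 16·π^2/9, b_3 = -4/9 + 8·π^2/3.
Then c_3 = (a_3 − i·b_3)/2 = -16/27 + 8·π^2/9 - 4·i·π^2/3 + 2·i/9.

Final answer: -16/27 + 8·π^2/9 - 4·i·π^2/3 + 2·i/9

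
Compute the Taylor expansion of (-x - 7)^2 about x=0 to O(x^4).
x^2 + 14·x + 49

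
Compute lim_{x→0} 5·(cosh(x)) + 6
Direct substitution at x = 0 gives 11.

Final answer: 11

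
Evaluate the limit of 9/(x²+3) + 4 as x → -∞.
Evaluate the dominant behaviour as x → -∞; each term tends to a finite value or vanishes.
Limit = 4.

Final answer: 4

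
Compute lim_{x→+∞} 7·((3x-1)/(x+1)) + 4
Evaluate the dominant behaviour as x → +∞; each term tends to a finite value or vanishes.
Limit = 25.

Final answer: 25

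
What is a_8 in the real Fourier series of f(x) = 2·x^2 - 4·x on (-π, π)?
a_8 = (1/π) ∫_{-π}^{π} f(x)·cos(8x) dx.
Evaluate the integral (use parity and integration by parts as needed): a_8 = 1/8.

Final answer: 1/8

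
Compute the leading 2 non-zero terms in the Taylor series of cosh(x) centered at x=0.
x^2/2 + 1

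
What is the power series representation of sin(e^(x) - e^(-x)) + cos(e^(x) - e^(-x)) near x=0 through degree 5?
-23·x^5/60 - x^3 - 2·x^2 + 2·x + 1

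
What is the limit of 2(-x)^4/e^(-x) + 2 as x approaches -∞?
The quotient is an ∞/∞ indeterminate form as x → -∞.
Compare growth rates of the dominant terms (exponentials ≫ polynomials ≫ logarithms), or apply L'Hôpital's rule; the quotient → 0.
Adding the constant: 0 + 2 = 2. Limit = 2.

Final answer: 2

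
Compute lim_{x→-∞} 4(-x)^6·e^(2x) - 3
The product is a 0·∞ indeterminate form at x → -∞.
Rewrite the product as 4(-x)^6 / e^(-2x) (an ∞/∞ form) and apply L'Hôpital, or use the standard hierarchy e^(2|x|) ≫ |(-x)^6| as x → -∞.
The indeterminate product → 0, so the limit = -3.

Final answer: -3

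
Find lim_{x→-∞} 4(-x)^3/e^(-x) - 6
The quotient is an ∞/∞ indeterminate form as x → -∞.
Compare growth rates of the dominant terms (exponentials ≫ polynomials ≫ logarithms), or apply L'Hôpital's rule; the quotient → 0.
Adding the constant: 0 - 6 = -6. Limit = -6.

Final answer: -6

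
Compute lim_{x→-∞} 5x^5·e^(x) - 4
The product is a 0·∞ indeterminate form at x → -∞.
Rewrite the product as 5x^5 / e^(-x) (an ∞/∞ form) and apply L'Hôpital, or use the standard hierarchy e^(|x|) ≫ |x^5| as x → -∞.
The indeterminate product → 0, so the limit = -4.

Final answer: -4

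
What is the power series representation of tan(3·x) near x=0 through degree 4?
9·x^3 + 3·x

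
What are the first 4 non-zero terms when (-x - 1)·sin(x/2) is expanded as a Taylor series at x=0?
x^4/48 + x^3/48 - x^2/2 - x/2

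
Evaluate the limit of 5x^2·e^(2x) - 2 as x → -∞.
The product is a 0·∞ indeterminate form at x → -∞.
Rewrite the product as 5x^2 / e^(-2x) (an ∞/∞ form) and apply L'Hôpital, or use the standard hierarchy e^(2|x|) ≫ |x^2| as x → -∞.
The indeterminate product → 0, so the limit = -2.

Final answer: -2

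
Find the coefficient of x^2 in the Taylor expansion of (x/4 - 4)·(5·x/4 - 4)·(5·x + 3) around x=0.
Expand to order 2: (x/4 - 4)·(5·x/4 - 4)·(5·x + 3) = -465·x^2/16 + 62·x + 48 + O(x^3).
The coefficient of x^2 is -465/16.

Final answer: -465/16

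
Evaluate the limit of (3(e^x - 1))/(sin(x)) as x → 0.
Both numerator and denominator → 0 as x → 0; this is a 0/0 indeterminate form.
Expand each to leading order near x = 0: numerator ~ 3·x, denominator ~ x.
The limit of the ratio is 3.

Final answer: 3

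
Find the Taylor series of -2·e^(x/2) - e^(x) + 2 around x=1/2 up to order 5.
-2·e^(1/4) - e^(1/2) + 2 + (-e^(1/2) - e^(1/4))·(x - 1/2) + (-e^(1/2)/2 - e^(1/4)/4)·(x - 1/2)^2 + (-e^(1/2)/6 - e^(1/4)/24)·(x - 1/2)^3 + (-e^(1/2)/24 - e^(1/4)/192)·(x - 1/2)^4 + (-e^(1/2)/120 - e^(1/4)/1920)·(x - 1/2)^5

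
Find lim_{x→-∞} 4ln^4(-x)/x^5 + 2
The quotient is an ∞/∞ indeterminate form as x → -∞.
Compare growth rates of the dominant terms (exponentials ≫ polynomials ≫ logarithms), or apply L'Hôpital's rule; the quotient → 0.
Adding the constant: 0 + 2 = 2. Limit = 2.

Final answer: 2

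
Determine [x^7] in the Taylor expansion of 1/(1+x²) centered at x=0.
Expand to order 7: 1/(1+x²) = -x^6 + x^4 - x^2 + 1 + O(x^8).
The coefficient of x^7 is 0.

Final answer: 0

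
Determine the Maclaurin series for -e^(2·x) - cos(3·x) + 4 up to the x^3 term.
-4·x^3/3 + 5·x^2/2 - 2·x + 2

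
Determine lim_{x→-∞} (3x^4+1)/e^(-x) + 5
The quotient is an ∞/∞ indeterminate form as x → -∞.
Compare growth rates of the dominant terms (exponentials ≫ polynomials ≫ logarithms), or apply L'Hôpital's rule; the quotient → 0.
Adding the constant: 0 + 5 = 5. Limit = 5.

Final answer: 5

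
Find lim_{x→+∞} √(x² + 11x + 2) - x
As x → +∞: multiply by the conjugate to get (11x+2)/(√(x²+11x+2)+x); the denominator ~ 2x, so the limit is 11/2.
Limit = 11/2.

Final answer: 11/2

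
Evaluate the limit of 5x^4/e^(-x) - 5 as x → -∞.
The quotient is an ∞/∞ indeterminate form as x → -∞.
Compare growth rates of the dominant terms (exponentials ≫ polynomials ≫ logarithms), or apply L'Hôpital's rule; the quotient → 0.
Adding the constant: 0 - 5 = -5. Limit = -5.

Final answer: -5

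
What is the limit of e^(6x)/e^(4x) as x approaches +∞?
This is an ∞/∞ indeterminate form as x → +∞.
Rewrite e^(6x)/e^(4x) = e^((6−4)x) = e^(2x); the exponent coefficient is 2 > 0 so e^(2x) → ∞.
Limit = ∞.

Final answer: ∞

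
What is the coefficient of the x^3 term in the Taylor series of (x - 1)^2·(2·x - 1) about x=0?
Expand to order 3: (x - 1)^2·(2·x - 1) = 2·x^3 - 5·x^2 + 4·x - 1 + O(x^4).
The coefficient of x^3 is 2.

Final answer: 2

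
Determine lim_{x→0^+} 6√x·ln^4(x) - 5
The product is a 0·∞ indeterminate form at x → 0⁺.
Rewrite the product as 6·ln^4(x) / x^(-1/2) and apply L'Hôpital, or use the standard hierarchy x^(-1/2) ≫ |ln x|^4 as x → 0⁺.
The indeterminate product → 0, so the limit = -5.

Final answer: -5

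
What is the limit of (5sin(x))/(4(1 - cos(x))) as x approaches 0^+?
Both numerator and denominator → 0 as x → 0^+; this is a 0/0 indeterminate form.
Expand each to leading order near x = 0: numerator ~ 5·x, denominator ~ 2·x^2.
The limit of the ratio is ∞.

Final answer: ∞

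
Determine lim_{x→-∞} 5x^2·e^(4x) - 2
The product is a 0·∞ indeterminate form at x → -∞.
Rewrite the product as 5x^2 / e^(-4x) (an ∞/∞ form) and apply L'Hôpital, or use the standard hierarchy e^(4|x|) ≫ |x^2| as x → -∞.
The indeterminate product → 0, so the limit = -2.

Final answer: -2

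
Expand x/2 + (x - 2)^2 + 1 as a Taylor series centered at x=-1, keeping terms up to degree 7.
19/2 - 11·(x + 1)/2 + (x + 1)^2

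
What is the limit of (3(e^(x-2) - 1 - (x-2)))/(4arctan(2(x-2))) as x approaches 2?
Both numerator and denominator → 0 as x → 2; this is a 0/0 indeterminate form.
Expand each to leading order near x = 2: numerator ~ 3·(x - 2)^2/2, denominator ~ 8·(x - 2).
The limit of the ratio is 0.

Final answer: 0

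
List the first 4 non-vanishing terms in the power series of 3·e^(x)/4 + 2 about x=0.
x^3/8 + 3·x^2/8 + 3·x/4 + 11/4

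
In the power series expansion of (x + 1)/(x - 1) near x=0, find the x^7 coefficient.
Expand to order 7: (x + 1)/(x - 1) = -2·x^7 - 2·x^6 - 2·x^5 - 2·x^4 - 2·x^3 - 2·x^2 - 2·x - 1 + O(x^8).
The coefficient of x^7 is -2.

Final answer: -2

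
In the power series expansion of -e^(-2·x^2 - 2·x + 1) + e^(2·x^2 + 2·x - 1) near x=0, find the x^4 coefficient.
20·e^(-1)/3 + 4·e/3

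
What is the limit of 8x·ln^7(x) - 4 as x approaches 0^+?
The product is a 0·∞ indeterminate form at x → 0⁺.
Rewrite the product as 8·ln^7(x) / x^(-1) and apply L'Hôpital, or use the standard hierarchy x^(-1) ≫ |ln x|^7 as x → 0⁺.
The indeterminate product → 0, so the limit = -4.

Final answer: -4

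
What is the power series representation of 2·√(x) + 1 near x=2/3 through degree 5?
1 + 2·√(6)/3 + √(6)·(x - 2/3)/2 - 3·√(6)·(x - 2/3)^2/16 + 9·√(6)·(x - 2/3)^3/64 - 135·√(6)·(x - 2/3)^4/1024 + 567·√(6)·(x - 2/3)^5/4096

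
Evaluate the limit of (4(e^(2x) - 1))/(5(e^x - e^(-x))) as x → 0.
Both numerator and denominator → 0 as x → 0; this is a 0/0 indeterminate form.
Expand each to leading order near x = 0: numerator ~ 8·x, denominator ~ 10·x.
The limit of the ratio is 4/5.

Final answer: 4/5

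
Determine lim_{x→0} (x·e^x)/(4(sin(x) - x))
Both numerator and denominator → 0 as x → 0; this is a 0/0 indeterminate form.
Expand each to leading order near x = 0: numerator ~ x, denominator ~ -2·x^3/3.
The limit of the ratio is -∞.

Final answer: -∞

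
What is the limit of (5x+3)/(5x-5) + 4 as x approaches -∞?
Evaluate the dominant behaviour as x → -∞; each term tends to a finite value or vanishes.
Limit = 5.

Final answer: 5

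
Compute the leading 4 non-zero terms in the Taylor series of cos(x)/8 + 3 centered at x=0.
-x^6/5760 + x^4/192 - x^2/16 + 25/8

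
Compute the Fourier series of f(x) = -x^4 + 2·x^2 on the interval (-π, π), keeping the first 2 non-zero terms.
(-56 + 8·π^2)·cos(x) - π^4/5 + 2·π^2/3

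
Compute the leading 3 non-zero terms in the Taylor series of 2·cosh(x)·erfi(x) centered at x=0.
37·x^5/(30·√(π)) + 10·x^3/(3·√(π)) + 4·x/√(π)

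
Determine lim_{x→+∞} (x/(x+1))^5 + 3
As x → +∞: x/(x+1) = 1/(1 + 1/x) → 1, and the 5th power of a limit-1 base also → 1; with the additive constant, 1 + 3 = 4.
Limit = 4.

Final answer: 4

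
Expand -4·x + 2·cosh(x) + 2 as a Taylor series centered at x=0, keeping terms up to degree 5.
x^4/12 + x^2 - 4·x + 4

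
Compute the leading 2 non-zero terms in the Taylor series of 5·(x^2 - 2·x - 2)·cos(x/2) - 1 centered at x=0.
-10·x - 11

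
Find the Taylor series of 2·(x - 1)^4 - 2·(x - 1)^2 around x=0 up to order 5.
2·x^4 - 8·x^3 + 10·x^2 - 4·x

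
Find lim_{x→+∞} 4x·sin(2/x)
As x → +∞: let u = 2/x → 0⁺; then 4·x·sin(2/x) = 4·2·sin(u)/u → 4·2·1 = 8.
Limit = 8.

Final answer: 8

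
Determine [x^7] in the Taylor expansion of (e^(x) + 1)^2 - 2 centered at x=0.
Expand to order 7: (e^(x) + 1)^2 - 2 = 13·x^7/504 + 11·x^6/120 + 17·x^5/60 + 3·x^4/4 + 5·x^3/3 + 3·x^2 + 4·x + 2 + O(x^8).
The coefficient of x^7 is 13/504.

Final answer: 13/504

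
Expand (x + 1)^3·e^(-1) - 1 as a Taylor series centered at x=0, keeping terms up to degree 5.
x^3·e^(-1) + 3·x^2·e^(-1) + 3·x·e^(-1) - 1 + e^(-1)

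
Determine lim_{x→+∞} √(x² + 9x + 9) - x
This is an ∞ − ∞ indeterminate form.
Multiply and divide by the conjugate √(x²+9x + 9) + x; the x² terms cancel, leaving (9x + 9)/(√(x²+9x + 9)+x) → 9/2.
Limit = 9/2.

Final answer: 9/2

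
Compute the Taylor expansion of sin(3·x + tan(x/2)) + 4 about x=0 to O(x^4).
-341·x^3/48 + 7·x/2 + 4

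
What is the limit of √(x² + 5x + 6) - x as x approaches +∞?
This is an ∞ − ∞ indeterminate form.
Multiply and divide by the conjugate √(x²+5x + 6) + x; the x² terms cancel, leaving (5x + 6)/(√(x²+5x + 6)+x) → 5/2.
Limit = 5/2.

Final answer: 5/2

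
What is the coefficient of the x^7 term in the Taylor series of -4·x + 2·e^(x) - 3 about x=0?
Expand to order 7: -4·x + 2·e^(x) - 3 = x^7/2520 + x^6/360 + x^5/60 + x^4/12 + x^3/3 + x^2 - 2·x - 1 + O(x^8).
The coefficient of x^7 is 1/2520.

Final answer: 1/2520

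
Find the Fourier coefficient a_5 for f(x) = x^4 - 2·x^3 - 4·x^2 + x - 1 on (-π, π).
a_5 = (1/π) ∫_{-π}^{π} f(x)·cos(5x) dx.
Evaluate the integral (use parity and integration by parts as needed): a_5 = 448/625 - 8·π^2/25.

Final answer: 448/625 - 8·π^2/25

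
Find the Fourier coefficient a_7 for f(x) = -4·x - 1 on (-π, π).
a_7 = (1/π) ∫_{-π}^{π} f(x)·cos(7x) dx.
Evaluate the integral (use parity and integration by parts as needed): a_7 = 0.

Final answer: 0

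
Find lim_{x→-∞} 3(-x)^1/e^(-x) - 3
The quotient is an ∞/∞ indeterminate form as x → -∞.
Compare growth rates of the dominant terms (exponentials ≫ polynomials ≫ logarithms), or apply L'Hôpital's rule; the quotient → 0.
Adding the constant: 0 - 3 = -3. Limit = -3.

Final answer: -3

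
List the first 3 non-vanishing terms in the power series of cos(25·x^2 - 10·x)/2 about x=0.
125·x^3 - 25·x^2 + 1/2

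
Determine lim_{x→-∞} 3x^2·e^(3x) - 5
The product is a 0·∞ indeterminate form at x → -∞.
Rewrite the product as 3x^2 / e^(-3x) (an ∞/∞ form) and apply L'Hôpital, or use the standard hierarchy e^(3|x|) ≫ |x^2| as x → -∞.
The indeterminate product → 0, so the limit = -5.

Final answer: -5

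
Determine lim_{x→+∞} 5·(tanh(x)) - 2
Evaluate the dominant behaviour as x → +∞; each term tends to a finite value or vanishes.
Limit = 3.

Final answer: 3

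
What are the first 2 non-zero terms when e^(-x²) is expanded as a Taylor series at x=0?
1 - x^2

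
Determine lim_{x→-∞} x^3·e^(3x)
This is a 0·∞ indeterminate form at x → -∞.
Rewrite the product as x^3 / e^(-3x) (an ∞/∞ form) and apply L'Hôpital, or use the standard hierarchy e^(3|x|) ≫ |x^3| as x → -∞.
The indeterminate product → 0, so the limit = 0.

Final answer: 0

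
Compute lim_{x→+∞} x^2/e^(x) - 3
The quotient is an ∞/∞ indeterminate form as x → +∞.
The exponential denominator e^(x) dominates the polynomial numerator (e^x ≫ x^2 as x → ∞), so the quotient → 0.
Adding the constant: 0 - 3 = -3. Limit = -3.

Final answer: -3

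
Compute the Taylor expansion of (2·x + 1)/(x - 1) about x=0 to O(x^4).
-3·x^3 - 3·x^2 - 3·x - 1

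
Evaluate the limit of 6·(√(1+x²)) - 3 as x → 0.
Direct substitution at x = 0 gives 3.

Final answer: 3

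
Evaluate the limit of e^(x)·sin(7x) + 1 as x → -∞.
Evaluate the dominant behaviour as x → -∞; each term tends to a finite value or vanishes.
Limit = 1.

Final answer: 1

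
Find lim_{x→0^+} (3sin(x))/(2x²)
Both numerator and denominator → 0 as x → 0^+; this is a 0/0 indeterminate form.
Expand each to leading order near x = 0: numerator ~ 3·x, denominator ~ 2·x^2.
The limit of the ratio is ∞.

Final answer: ∞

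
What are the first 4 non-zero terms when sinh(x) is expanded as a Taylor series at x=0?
x^7/5040 + x^5/120 + x^3/6 + x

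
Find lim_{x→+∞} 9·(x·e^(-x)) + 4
Evaluate the dominant behaviour as x → +∞; each term tends to a finite value or vanishes.
Limit = 4.

Final answer: 4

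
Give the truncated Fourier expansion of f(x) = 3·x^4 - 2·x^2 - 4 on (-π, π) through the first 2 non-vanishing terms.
(152 - 24·π^2)·cos(x) - 2·π^2/3 - 4 + 3·π^4/5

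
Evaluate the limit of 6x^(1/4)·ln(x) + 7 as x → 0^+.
The product is a 0·∞ indeterminate form at x → 0⁺.
Rewrite the product as 6·ln(x) / x^(-1/4) and apply L'Hôpital, or use the standard hierarchy x^(-1/4) ≫ |ln x| as x → 0⁺.
The indeterminate product → 0, so the limit = 7.

Final answer: 7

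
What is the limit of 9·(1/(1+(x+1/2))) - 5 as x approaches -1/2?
Direct substitution at x = -1/2 gives 4.

Final answer: 4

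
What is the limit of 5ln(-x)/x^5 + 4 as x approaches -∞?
The quotient is an ∞/∞ indeterminate form as x → -∞.
Compare growth rates of the dominant terms (exponentials ≫ polynomials ≫ logarithms), or apply L'Hôpital's rule; the quotient → 0.
Adding the constant: 0 + 4 = 4. Limit = 4.

Final answer: 4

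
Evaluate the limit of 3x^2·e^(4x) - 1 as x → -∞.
The product is a 0·∞ indeterminate form at x → -∞.
Rewrite the product as 3x^2 / e^(-4x) (an ∞/∞ form) and apply L'Hôpital, or use the standard hierarchy e^(4|x|) ≫ |x^2| as x → -∞.
The indeterminate product → 0, so the limit = -1.

Final answer: -1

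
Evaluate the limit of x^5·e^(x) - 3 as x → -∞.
The product is a 0·∞ indeterminate form at x → -∞.
Rewrite the product as x^5 / e^(-x) (an ∞/∞ form) and apply L'Hôpital, or use the standard hierarchy e^(|x|) ≫ |x^5| as x → -∞.
The indeterminate product → 0, so the limit = -3.

Final answer: -3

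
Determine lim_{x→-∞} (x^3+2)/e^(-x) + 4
The quotient is an ∞/∞ indeterminate form as x → -∞.
Compare growth rates of the dominant terms (exponentials ≫ polynomials ≫ logarithms), or apply L'Hôpital's rule; the quotient → 0.
Adding the constant: 0 + 4 = 4. Limit = 4.

Final answer: 4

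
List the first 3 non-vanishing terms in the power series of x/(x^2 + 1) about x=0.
x^5 - x^3 + x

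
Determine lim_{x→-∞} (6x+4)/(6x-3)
Evaluate the dominant behaviour as x → -∞; each term tends to a finite value or vanishes.
Limit = 1.

Final answer: 1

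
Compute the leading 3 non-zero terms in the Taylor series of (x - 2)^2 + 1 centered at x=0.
x^2 - 4·x + 5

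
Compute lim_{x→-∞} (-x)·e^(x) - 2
The product is a 0·∞ indeterminate form at x → -∞.
Rewrite the product as (-x) / e^(-x) (an ∞/∞ form) and apply L'Hôpital, or use the standard hierarchy e^(|x|) ≫ |(-x)| as x → -∞.
The indeterminate product → 0, so the limit = -2.

Final answer: -2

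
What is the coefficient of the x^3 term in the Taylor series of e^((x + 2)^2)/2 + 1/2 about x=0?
Expand to order 3: e^((x + 2)^2)/2 + 1/2 = 22·x^3·e^(4)/3 + 9·x^2·e^(4)/2 + 2·x·e^(4) + 1/2 + e^(4)/2 + O(x^4).
The coefficient of x^3 is 22·e^(4)/3.

Final answer: 22·e^(4)/3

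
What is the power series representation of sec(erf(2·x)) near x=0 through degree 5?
x^4·(-64/(3·π) + 160/(3·π^2)) + 8·x^2/π + 1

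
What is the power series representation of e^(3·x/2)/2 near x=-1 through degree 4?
e^(-3/2)/2 + 3·e^(-3/2)·(x + 1)/4 + 9·e^(-3/2)·(x + 1)^2/16 + 9·e^(-3/2)·(x + 1)^3/32 + 27·e^(-3/2)·(x + 1)^4/256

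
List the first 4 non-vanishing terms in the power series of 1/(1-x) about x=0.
x^3 + x^2 + x + 1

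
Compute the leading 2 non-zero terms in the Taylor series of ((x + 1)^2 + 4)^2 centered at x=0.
20·x + 25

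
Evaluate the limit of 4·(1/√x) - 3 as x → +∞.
Evaluate the dominant behaviour as x → +∞; each term tends to a finite value or vanishes.
Limit = -3.

Final answer: -3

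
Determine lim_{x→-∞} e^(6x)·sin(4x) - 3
Evaluate the dominant behaviour as x → -∞; each term tends to a finite value or vanishes.
Limit = -3.

Final answer: -3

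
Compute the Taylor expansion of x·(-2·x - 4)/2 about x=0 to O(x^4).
-x^2 - 2·x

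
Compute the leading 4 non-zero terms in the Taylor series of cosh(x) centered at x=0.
x^6/720 + x^4/24 + x^2/2 + 1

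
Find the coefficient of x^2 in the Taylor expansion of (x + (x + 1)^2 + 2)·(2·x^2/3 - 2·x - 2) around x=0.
Expand to order 2: (x + (x + 1)^2 + 2)·(2·x^2/3 - 2·x - 2) = -6·x^2 - 12·x - 6 + O(x^3).
The coefficient of x^2 is -6.

Final answer: -6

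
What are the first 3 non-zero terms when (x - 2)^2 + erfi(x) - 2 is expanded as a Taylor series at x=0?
x^2 + x·(-4 + 2/√(π)) + 2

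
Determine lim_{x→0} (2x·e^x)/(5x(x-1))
Both numerator and denominator → 0 as x → 0; this is a 0/0 indeterminate form.
Expand each to leading order near x = 0: numerator ~ 2·x, denominator ~ -5·x.
The limit of the ratio is -2/5.

Final answer: -2/5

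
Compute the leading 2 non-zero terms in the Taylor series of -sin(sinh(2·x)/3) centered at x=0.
-32·x^3/81 - 2·x/3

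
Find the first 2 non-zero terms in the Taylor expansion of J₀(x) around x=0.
1 - x^2/4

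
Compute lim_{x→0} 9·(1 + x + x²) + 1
Direct substitution at x = 0 gives 10.

Final answer: 10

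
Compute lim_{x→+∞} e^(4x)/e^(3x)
This is an ∞/∞ indeterminate form as x → +∞.
Rewrite e^(4x)/e^(3x) = e^((4−3)x) = e^(x); the exponent coefficient is 1 > 0 so e^(x) → ∞.
Limit = ∞.

Final answer: ∞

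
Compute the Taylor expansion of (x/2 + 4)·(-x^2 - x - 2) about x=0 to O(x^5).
-x^3/2 - 9·x^2/2 - 5·x - 8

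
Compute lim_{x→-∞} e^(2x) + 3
Evaluate the dominant behaviour as x → -∞; each term tends to a finite value or vanishes.
Limit = 3.

Final answer: 3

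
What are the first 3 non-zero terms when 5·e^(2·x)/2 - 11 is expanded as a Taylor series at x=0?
5·x^2 + 5·x - 17/2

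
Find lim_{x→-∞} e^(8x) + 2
Evaluate the dominant behaviour as x → -∞; each term tends to a finite value or vanishes.
Limit = 2.

Final answer: 2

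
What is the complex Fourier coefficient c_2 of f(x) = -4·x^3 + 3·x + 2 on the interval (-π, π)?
Compute the real Fourier coefficients first: a_2 = 0, b_2 = -9 + 4·π^2.
Then c_2 = (a_2 − i·b_2)/2 = -2·i·π^2 + 9·i/2.

Final answer: -2·i·π^2 + 9·i/2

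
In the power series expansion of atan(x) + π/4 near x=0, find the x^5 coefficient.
Expand to order 5: atan(x) + π/4 = x^5/5 - x^3/3 + x + π/4 + O(x^6).
The coefficient of x^5 is 1/5.

Final answer: 1/5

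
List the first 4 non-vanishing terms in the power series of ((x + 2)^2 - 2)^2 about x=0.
8·x^3 + 20·x^2 + 16·x + 4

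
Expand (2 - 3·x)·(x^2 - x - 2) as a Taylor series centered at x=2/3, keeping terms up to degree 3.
20·(x - 2/3)/3 - (x - 2/3)^2 - 3·(x - 2/3)^3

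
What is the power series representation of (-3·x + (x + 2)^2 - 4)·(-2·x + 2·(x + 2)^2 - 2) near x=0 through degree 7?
2·x^4 + 8·x^3 + 12·x^2 + 6·x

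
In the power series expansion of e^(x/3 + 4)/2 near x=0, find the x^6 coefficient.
Expand to order 6: e^(x/3 + 4)/2 = x^6·e^(4)/1049760 + x^5·e^(4)/58320 + x^4·e^(4)/3888 + x^3·e^(4)/324 + x^2·e^(4)/36 + x·e^(4)/6 + e^(4)/2 + O(x^7).
The coefficient of x^6 is e^(4)/1049760.

Final answer: e^(4)/1049760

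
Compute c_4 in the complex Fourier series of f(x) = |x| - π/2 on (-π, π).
Compute the real Fourier coefficients first: a_4 = 0, b_4 = 0.
Then c_4 = (a_4 − i·b_4)/2 = 0.

Final answer: 0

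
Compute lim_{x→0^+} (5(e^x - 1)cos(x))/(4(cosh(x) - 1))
Both numerator and denominator → 0 as x → 0^+; this is a 0/0 indeterminate form.
Expand each to leading order near x = 0: numerator ~ 5·x, denominator ~ 2·x^2.
The limit of the ratio is ∞.

Final answer: ∞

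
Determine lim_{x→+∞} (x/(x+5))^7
As x → +∞: x/(x+5) = 1/(1 + 5/x) → 1, and the 7th power of a limit-1 base also → 1.
Limit = 1.

Final answer: 1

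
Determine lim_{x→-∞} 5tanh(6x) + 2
Evaluate the dominant behaviour as x → -∞; each term tends to a finite value or vanishes.
Limit = -3.

Final answer: -3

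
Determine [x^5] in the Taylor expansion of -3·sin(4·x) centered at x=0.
Expand to order 5: -3·sin(4·x) = -128·x^5/5 + 32·x^3 - 12·x + O(x^6).
The coefficient of x^5 is -128/5.

Final answer: -128/5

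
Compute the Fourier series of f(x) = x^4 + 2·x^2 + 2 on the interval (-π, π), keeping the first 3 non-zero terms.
(40 - 8·π^2)·cos(x) + (-1 + 2·π^2)·cos(2·x) + 2 + 2·π^2/3 + π^4/5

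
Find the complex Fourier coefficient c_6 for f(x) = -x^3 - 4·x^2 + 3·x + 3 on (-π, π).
Compute the real Fourier coefficients first: a_6 = -4/9, b_6 = -19/18 + π^2/3.
Then c_6 = (a_6 − i·b_6)/2 = -2/9 - i·π^2/6 + 19·i/36.

Final answer: -2/9 - i·π^2/6 + 19·i/36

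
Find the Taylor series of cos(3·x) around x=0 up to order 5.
27·x^4/8 - 9·x^2/2 + 1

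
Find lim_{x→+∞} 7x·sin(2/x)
As x → +∞: let u = 2/x → 0⁺; then 7·x·sin(2/x) = 7·2·sin(u)/u → 7·2·1 = 14.
Limit = 14.

Final answer: 14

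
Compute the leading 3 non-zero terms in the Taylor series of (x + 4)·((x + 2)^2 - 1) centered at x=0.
8·x^2 + 19·x + 12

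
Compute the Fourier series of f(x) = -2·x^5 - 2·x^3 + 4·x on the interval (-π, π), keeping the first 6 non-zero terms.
(-448 - 4·π^4 + 76·π^2)·sin(x) + (-8·π^2 + 8 + 2·π^4)·sin(2·x) + (-4·π^4/3 + 128/81 + 44·π^2/27)·sin(3·x) + (-π^2/4 - 61/32 + π^4)·sin(4·x) + (-4·π^4/5 - 4·π^2/25 + 1024/625)·sin(5·x) + (-112/81 + 8·π^2/27 + 2·π^4/3)·sin(6·x)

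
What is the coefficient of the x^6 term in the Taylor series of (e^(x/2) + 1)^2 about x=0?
Expand to order 6: (e^(x/2) + 1)^2 = 11·x^6/7680 + 17·x^5/1920 + 3·x^4/64 + 5·x^3/24 + 3·x^2/4 + 2·x + 4 + O(x^7).
The coefficient of x^6 is 11/7680.

Final answer: 11/7680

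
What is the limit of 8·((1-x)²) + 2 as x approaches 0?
Direct substitution at x = 0 gives 10.

Final answer: 10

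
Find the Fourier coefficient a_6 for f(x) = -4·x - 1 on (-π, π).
a_6 = (1/π) ∫_{-π}^{π} f(x)·cos(6x) dx.
Evaluate the integral (use parity and integration by parts as needed): a_6 = 0.

Final answer: 0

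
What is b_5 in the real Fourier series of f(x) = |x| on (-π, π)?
b_5 = (1/π) ∫_{-π}^{π} f(x)·sin(5x) dx.
Evaluate the integral (use parity and integration by parts as needed): b_5 = 0.

Final answer: 0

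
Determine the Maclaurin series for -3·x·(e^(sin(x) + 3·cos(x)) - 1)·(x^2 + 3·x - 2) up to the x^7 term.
-229·x^7·e^(3)/20 + 329·x^6·e^(3)/40 + 75·x^5·e^(3)/4 - 3·x^4·e^(3) + x^3·(3 - 18·e^(3)) + x^2·(9 - 3·e^(3)) + x·(-6 + 6·e^(3))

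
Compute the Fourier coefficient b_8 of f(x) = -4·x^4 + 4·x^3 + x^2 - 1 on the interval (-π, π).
b_8 = (1/π) ∫_{-π}^{π} f(x)·sin(8x) dx.
Evaluate the integral (use parity and integration by parts as needed): b_8 = 3/32 - π^2.

Final answer: 3/32 - π^2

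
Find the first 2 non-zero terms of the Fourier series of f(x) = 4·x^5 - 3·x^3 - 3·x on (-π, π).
(-166·π^2 + 8·π^4 + 990)·sin(x) + (-4·π^4 - 63/2 + 23·π^2)·sin(2·x)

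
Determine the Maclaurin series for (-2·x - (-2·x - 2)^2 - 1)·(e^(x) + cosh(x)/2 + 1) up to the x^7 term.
-139·x^7/2520 - 11·x^6/32 - 4·x^5/3 - 239·x^4/48 - 37·x^3/3 - 95·x^2/4 - 30·x - 25/2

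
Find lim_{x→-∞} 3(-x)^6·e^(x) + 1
The product is a 0·∞ indeterminate form at x → -∞.
Rewrite the product as 3(-x)^6 / e^(-x) (an ∞/∞ form) and apply L'Hôpital, or use the standard hierarchy e^(|x|) ≫ |(-x)^6| as x → -∞.
The indeterminate product → 0, so the limit = 1.

Final answer: 1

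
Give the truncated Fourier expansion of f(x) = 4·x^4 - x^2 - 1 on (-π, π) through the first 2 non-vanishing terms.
(196 - 32·π^2)·cos(x) - π^2/3 - 1 + 4·π^4/5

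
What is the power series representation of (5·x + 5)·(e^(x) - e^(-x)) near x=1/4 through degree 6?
(-25 + 25·e^(1/2))·e^(-1/4)/4 + (5 + 45·e^(1/2))·e^(-1/4)·(x - 1/4)/4 + (15 + 65·e^(1/2))·e^(-1/4)·(x - 1/4)^2/8 + (-35 + 85·e^(1/2))·e^(-1/4)·(x - 1/4)^3/24 + (55 + 105·e^(1/2))·e^(-1/4)·(x - 1/4)^4/96 + (-15 + 25·e^(1/2))·e^(-1/4)·(x - 1/4)^5/96 + (19 + 29·e^(1/2))·e^(-1/4)·(x - 1/4)^6/576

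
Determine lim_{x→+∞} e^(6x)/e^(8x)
This is an ∞/∞ indeterminate form as x → +∞.
Rewrite e^(6x)/e^(8x) = e^((6−8)x) = e^(-2x); the exponent coefficient is -2 < 0 so e^(-2x) → 0.
Limit = 0.

Final answer: 0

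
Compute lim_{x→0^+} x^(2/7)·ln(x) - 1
The product is a 0·∞ indeterminate form at x → 0⁺.
Rewrite the product as ln(x) / x^(-2/7) and apply L'Hôpital, or use the standard hierarchy x^(-2/7) ≫ |ln x| as x → 0⁺.
The indeterminate product → 0, so the limit = -1.

Final answer: -1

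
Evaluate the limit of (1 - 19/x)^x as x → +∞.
As x → +∞: this is the defining limit (1 - 19/x)^x → e^(-19).
Limit = e^(-19).

Final answer: e^(-19)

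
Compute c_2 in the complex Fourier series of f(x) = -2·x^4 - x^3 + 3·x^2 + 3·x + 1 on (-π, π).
Compute the real Fourier coefficients first: a_2 = 9 - 4·π^2, b_2 = -9/2 + π^2.
Then c_2 = (a_2 − i·b_2)/2 = -2·π^2 + 9/2 - i·π^2/2 + 9·i/4.

Final answer: -2·π^2 + 9/2 - i·π^2/2 + 9·i/4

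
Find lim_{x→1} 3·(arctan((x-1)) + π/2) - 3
Direct substitution at x = 1 gives -3 + 3·π/2.

Final answer: -3 + 3·π/2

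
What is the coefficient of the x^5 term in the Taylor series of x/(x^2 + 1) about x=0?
Expand to order 5: x/(x^2 + 1) = x^5 - x^3 + x + O(x^6).
The coefficient of x^5 is 1.

Final answer: 1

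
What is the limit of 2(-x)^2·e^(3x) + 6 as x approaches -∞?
The product is a 0·∞ indeterminate form at x → -∞.
Rewrite the product as 2(-x)^2 / e^(-3x) (an ∞/∞ form) and apply L'Hôpital, or use the standard hierarchy e^(3|x|) ≫ |(-x)^2| as x → -∞.
The indeterminate product → 0, so the limit = 6.

Final answer: 6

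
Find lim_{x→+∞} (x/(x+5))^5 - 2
As x → +∞: x/(x+5) = 1/(1 + 5/x) → 1, and the 5th power of a limit-1 base also → 1; with the additive constant, 1 - 2 = -1.
Limit = -1.

Final answer: -1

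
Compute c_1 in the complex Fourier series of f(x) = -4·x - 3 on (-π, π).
Compute the real Fourier coefficients first: a_1 = 0, b_1 = -8.
Then c_1 = (a_1 − i·b_1)/2 = 4·i.

Final answer: 4·i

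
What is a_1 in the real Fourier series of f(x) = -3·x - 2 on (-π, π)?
a_1 = (1/π) ∫_{-π}^{π} f(x)·cos(1x) dx.
Evaluate the integral (use parity and integration by parts as needed): a_1 = 0.

Final answer: 0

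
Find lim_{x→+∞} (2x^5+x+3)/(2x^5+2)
This is an ∞/∞ indeterminate form as x → +∞.
Divide numerator and denominator by x^5 and let the lower-order terms vanish; the leading terms give 2/2 = 1.
Limit = 1.

Final answer: 1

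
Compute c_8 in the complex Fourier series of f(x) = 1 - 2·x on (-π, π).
Compute the real Fourier coefficients first: a_8 = 0, b_8 = 1/2.
Then c_8 = (a_8 − i·b_8)/2 = -i/4.

Final answer: -i/4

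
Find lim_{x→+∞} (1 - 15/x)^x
As x → +∞: this is the defining limit (1 - 15/x)^x → e^(-15).
Limit = e^(-15).

Final answer: e^(-15)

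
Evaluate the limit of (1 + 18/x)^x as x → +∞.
As x → +∞: this is the defining limit (1 + 18/x)^x → e^18.
Limit = e^(18).

Final answer: e^(18)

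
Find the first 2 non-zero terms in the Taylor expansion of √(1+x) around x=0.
x/2 + 1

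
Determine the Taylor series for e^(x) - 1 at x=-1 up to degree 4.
(1 - e)·e^(-1) + e^(-1)·(x + 1) + e^(-1)·(x + 1)^2/2 + e^(-1)·(x + 1)^3/6 + e^(-1)·(x + 1)^4/24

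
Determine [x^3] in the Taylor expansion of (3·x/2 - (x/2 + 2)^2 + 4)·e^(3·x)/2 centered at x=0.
Expand to order 3: (3·x/2 - (x/2 + 2)^2 + 4)·e^(3·x)/2 = -3·x^3/2 - 7·x^2/8 - x/4 + O(x^4).
The coefficient of x^3 is -3/2.

Final answer: -3/2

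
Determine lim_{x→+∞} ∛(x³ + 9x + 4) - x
This is an ∞ − ∞ indeterminate form.
Multiply by (A² + AB + B²)/(A² + AB + B²) where A = ∛(x³+9x + 4), B = x to use A³ − B³ = (A−B)(A²+AB+B²); the x³ terms cancel, leaving (9x + 4)/(A²+AB+B²) with denominator ~ 3x², so the limit is 0.
Limit = 0.

Final answer: 0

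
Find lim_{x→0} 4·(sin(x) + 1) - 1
Direct substitution at x = 0 gives 3.

Final answer: 3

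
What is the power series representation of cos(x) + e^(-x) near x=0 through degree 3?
-x^3/6 - x + 2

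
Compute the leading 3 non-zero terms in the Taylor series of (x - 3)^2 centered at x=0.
x^2 - 6·x + 9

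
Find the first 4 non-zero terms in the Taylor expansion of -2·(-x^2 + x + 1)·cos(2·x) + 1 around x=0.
4·x^3 + 6·x^2 - 2·x - 1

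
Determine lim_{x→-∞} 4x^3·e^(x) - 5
The product is a 0·∞ indeterminate form at x → -∞.
Rewrite the product as 4x^3 / e^(-x) (an ∞/∞ form) and apply L'Hôpital, or use the standard hierarchy e^(|x|) ≫ |x^3| as x → -∞.
The indeterminate product → 0, so the limit = -5.

Final answer: -5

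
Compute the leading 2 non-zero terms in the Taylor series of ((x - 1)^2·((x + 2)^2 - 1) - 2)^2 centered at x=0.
1 - 4·x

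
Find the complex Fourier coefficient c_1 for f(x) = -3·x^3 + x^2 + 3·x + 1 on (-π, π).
Compute the real Fourier coefficients first: a_1 = -4, b_1 = 42 - 6·π^2.
Then c_1 = (a_1 − i·b_1)/2 = -2 - 21·i + 3·i·π^2.

Final answer: -2 - 21·i + 3·i·π^2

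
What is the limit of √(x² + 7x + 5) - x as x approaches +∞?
This is an ∞ − ∞ indeterminate form.
Multiply and divide by the conjugate √(x²+7x + 5) + x; the x² terms cancel, leaving (7x + 5)/(√(x²+7x + 5)+x) → 7/2.
Limit = 7/2.

Final answer: 7/2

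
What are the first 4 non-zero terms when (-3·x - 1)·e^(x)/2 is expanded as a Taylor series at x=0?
-5·x^3/6 - 7·x^2/4 - 2·x - 1/2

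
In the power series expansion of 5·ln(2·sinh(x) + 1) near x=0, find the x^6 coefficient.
Expand to order 6: 5·ln(2·sinh(x) + 1) = -604·x^6/9 + 155·x^5/4 - 70·x^4/3 + 15·x^3 - 10·x^2 + 10·x + O(x^7).
The coefficient of x^6 is -604/9.

Final answer: -604/9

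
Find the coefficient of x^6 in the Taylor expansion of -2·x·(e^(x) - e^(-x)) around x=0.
Expand to order 6: -2·x·(e^(x) - e^(-x)) = -x^6/30 - 2·x^4/3 - 4·x^2 + O(x^7).
The coefficient of x^6 is -1/30.

Final answer: -1/30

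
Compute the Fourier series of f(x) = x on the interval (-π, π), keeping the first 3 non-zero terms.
2·sin(x) - sin(2·x) + 2·sin(3·x)/3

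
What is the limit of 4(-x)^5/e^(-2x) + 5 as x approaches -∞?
The quotient is an ∞/∞ indeterminate form as x → -∞.
Compare growth rates of the dominant terms (exponentials ≫ polynomials ≫ logarithms), or apply L'Hôpital's rule; the quotient → 0.
Adding the constant: 0 + 5 = 5. Limit = 5.

Final answer: 5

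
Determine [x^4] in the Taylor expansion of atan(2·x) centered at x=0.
Expand to order 4: atan(2·x) = -8·x^3/3 + 2·x + O(x^5).
The coefficient of x^4 is 0.

Final answer: 0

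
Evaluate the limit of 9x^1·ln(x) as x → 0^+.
This is a 0·∞ indeterminate form at x → 0⁺.
Rewrite the product as 9·ln(x) / x^(-1) and apply L'Hôpital, or use the standard hierarchy x^(-1) ≫ |ln x| as x → 0⁺.
The indeterminate product → 0, so the limit = 0.

Final answer: 0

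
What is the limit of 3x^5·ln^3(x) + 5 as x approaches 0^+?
The product is a 0·∞ indeterminate form at x → 0⁺.
Rewrite the product as 3·ln^3(x) / x^(-5) and apply L'Hôpital, or use the standard hierarchy x^(-5) ≫ |ln x|^3 as x → 0⁺.
The indeterminate product → 0, so the limit = 5.

Final answer: 5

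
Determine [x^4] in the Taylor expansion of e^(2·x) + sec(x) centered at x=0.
Expand to order 4: e^(2·x) + sec(x) = 7·x^4/8 + 4·x^3/3 + 5·x^2/2 + 2·x + 2 + O(x^5).
The coefficient of x^4 is 7/8.

Final answer: 7/8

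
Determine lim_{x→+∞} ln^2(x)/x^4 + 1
The quotient is an ∞/∞ indeterminate form as x → +∞.
The polynomial denominator x^4 dominates the logarithmic numerator (any positive power of x ≫ ln^2(x) as x → ∞), so the quotient → 0.
Adding the constant: 0 + 1 = 1. Limit = 1.

Final answer: 1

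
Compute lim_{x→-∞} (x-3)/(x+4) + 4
Evaluate the dominant behaviour as x → -∞; each term tends to a finite value or vanishes.
Limit = 5.

Final answer: 5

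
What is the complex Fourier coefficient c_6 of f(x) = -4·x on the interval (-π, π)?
Compute the real Fourier coefficients first: a_6 = 0, b_6 = 4/3.
Then c_6 = (a_6 − i·b_6)/2 = -2·i/3.

Final answer: -2·i/3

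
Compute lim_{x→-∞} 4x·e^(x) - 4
The product is a 0·∞ indeterminate form at x → -∞.
Rewrite the product as 4x / e^(-x) (an ∞/∞ form) and apply L'Hôpital, or use the standard hierarchy e^(|x|) ≫ |x| as x → -∞.
The indeterminate product → 0, so the limit = -4.

Final answer: -4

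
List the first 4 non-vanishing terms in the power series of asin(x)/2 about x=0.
5·x^7/224 + 3·x^5/80 + x^3/12 + x/2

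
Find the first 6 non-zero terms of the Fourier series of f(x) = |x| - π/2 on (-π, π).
-4·cos(x)/π - 4·cos(3·x)/(9·π) - 4·cos(5·x)/(25·π) - 4·cos(7·x)/(49·π) - 4·cos(9·x)/(81·π) - 4·cos(11·x)/(121·π)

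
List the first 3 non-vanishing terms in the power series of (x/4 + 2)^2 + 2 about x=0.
x^2/16 + x + 6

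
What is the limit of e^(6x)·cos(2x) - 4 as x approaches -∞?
Evaluate the dominant behaviour as x → -∞; each term tends to a finite value or vanishes.
Limit = -4.

Final answer: -4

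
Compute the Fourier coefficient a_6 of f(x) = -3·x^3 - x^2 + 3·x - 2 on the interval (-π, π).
a_6 = (1/π) ∫_{-π}^{π} f(x)·cos(6x) dx.
Evaluate the integral (use parity and integration by parts as needed): a_6 = -1/9.

Final answer: -1/9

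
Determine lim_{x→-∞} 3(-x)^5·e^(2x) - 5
The product is a 0·∞ indeterminate form at x → -∞.
Rewrite the product as 3(-x)^5 / e^(-2x) (an ∞/∞ form) and apply L'Hôpital, or use the standard hierarchy e^(2|x|) ≫ |(-x)^5| as x → -∞.
The indeterminate product → 0, so the limit = -5.

Final answer: -5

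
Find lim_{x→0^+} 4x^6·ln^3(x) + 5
The product is a 0·∞ indeterminate form at x → 0⁺.
Rewrite the product as 4·ln^3(x) / x^(-6) and apply L'Hôpital, or use the standard hierarchy x^(-6) ≫ |ln x|^3 as x → 0⁺.
The indeterminate product → 0, so the limit = 5.

Final answer: 5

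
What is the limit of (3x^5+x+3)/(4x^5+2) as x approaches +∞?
This is an ∞/∞ indeterminate form as x → +∞.
Divide numerator and denominator by x^5 and let the lower-order terms vanish; the leading terms give 3/4.
Limit = 3/4.

Final answer: 3/4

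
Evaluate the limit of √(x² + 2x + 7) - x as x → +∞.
This is an ∞ − ∞ indeterminate form.
Multiply and divide by the conjugate √(x²+2x + 7) + x; the x² terms cancel, leaving (2x + 7)/(√(x²+2x + 7)+x) → 2/2 = 1.
Limit = 1.

Final answer: 1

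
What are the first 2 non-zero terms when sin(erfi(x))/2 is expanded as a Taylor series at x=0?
x^3·(-2/(3·π^(3/2)) + 1/(3·√(π))) + x/√(π)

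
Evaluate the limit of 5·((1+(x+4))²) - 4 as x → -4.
Direct substitution at x = -4 gives 1.

Final answer: 1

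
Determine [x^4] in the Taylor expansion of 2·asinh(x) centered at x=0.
Expand to order 4: 2·asinh(x) = -x^3/3 + 2·x + O(x^5).
The coefficient of x^4 is 0.

Final answer: 0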